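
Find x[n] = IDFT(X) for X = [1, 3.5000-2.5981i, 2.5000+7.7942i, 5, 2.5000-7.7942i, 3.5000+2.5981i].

x[n] = (1/6) Σ(k=0 to 5) X[k] · e^(2πikn/6)

Computing each x[n]:
x[0] = 3
x[1] = -2
x[2] = 3
x[3] = -1
x[4] = -3
x[5] = 1

x = [3, -2, 3, -1, -3, 1]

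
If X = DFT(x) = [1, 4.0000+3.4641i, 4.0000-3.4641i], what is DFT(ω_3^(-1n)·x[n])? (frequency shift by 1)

Modulation property: DFT(ω_3^(-1n)·x[n]) = X[(k-1) mod 3], so circularly shift X by 1 positions.

X[k-1] = [4.0000-3.4641i, 1, 4.0000+3.4641i]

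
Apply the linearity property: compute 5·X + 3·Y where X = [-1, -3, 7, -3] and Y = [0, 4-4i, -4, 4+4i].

By linearity: DFT(5x + 3y) = 5·DFT(x) + 3·DFT(y)
= 5·[-1, -3, 7, -3] + 3·[0, 4-4i, -4, 4+4i]

Computing element-wise:
Z[0] = 5·(-1) + 3·(0) = -5
Z[1] = 5·(-3) + 3·(4-4i) = -3-12i
Z[2] = 5·(7) + 3·(-4) = 23
Z[3] = 5·(-3) + 3·(4+4i) = -3+12i

DFT(5x + 3y) = 5·X + 3·Y = [-5, -3-12i, 23, -3+12i]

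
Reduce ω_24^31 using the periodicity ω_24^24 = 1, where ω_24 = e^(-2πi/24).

Since ω_24^24 = 1, powers reduce modulo 24.
31 mod 24 = 7
So ω_24^31 = ω_24^7 = e^(-2πi·7/24)

ω_24^31 = ω_24^7 = -0.2588-0.9659i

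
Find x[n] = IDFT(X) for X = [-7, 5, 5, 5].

x[n] = (1/4) Σ(k=0 to 3) X[k] · e^(2πikn/4)

Computing each x[n]:
x[0] = 2
x[1] = -3
x[2] = -3
x[3] = -3

x = [2, -3, -3, -3]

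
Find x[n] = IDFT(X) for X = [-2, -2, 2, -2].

x[n] = (1/4) Σ(k=0 to 3) X[k] · e^(2πikn/4)

Computing each x[n]:
x[0] = -1
x[1] = -1
x[2] = 1
x[3] = -1

x = [-1, -1, 1, -1]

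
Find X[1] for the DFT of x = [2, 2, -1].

X[1] = Σ(n=0 to 2) x[n] · ω_3^(1n) where ω_3 = e^(-2πi/3)
= (2)·ω_3^0 + (2)·ω_3^1 + (-1)·ω_3^2

X[1] = 1.5000-2.5981i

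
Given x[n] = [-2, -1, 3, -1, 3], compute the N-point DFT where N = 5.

X[k] = Σ(n=0 to 4) x[n] · ω_5^(nk)
where ω_5 = e^(-2πi/5)

Computing each X[k]:
X[0] = 2
X[1] = -3.0000+1.4531i
X[2] = -3.0000+6.1554i
X[3] = -3.0000-6.1554i
X[4] = -3.0000-1.4531i

X = [2, -3.0000+1.4531i, -3.0000+6.1554i, -3.0000-6.1554i, -3.0000-1.4531i]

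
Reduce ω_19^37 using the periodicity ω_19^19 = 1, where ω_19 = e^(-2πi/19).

Since ω_19^19 = 1, powers reduce modulo 19.
37 mod 19 = 18
So ω_19^37 = ω_19^18 = e^(-2πi·18/19)

ω_19^37 = ω_19^18 = 0.9458+0.3247i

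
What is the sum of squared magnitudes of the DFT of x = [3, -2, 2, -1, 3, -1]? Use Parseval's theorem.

Parseval: Σ|x[n]|² = (1/N)Σ|X[k]|², so Σ|X[k]|² = N·Σ|x[n]|² = 6·28.0000

Σ|X[k]|² = N·Σ|x[n]|² = 6·28.0000 = 168.0000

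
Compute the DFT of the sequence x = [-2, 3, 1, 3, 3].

X[k] = Σ(n=0 to 4) x[n] · ω_5^(nk)
where ω_5 = e^(-2πi/5)

Computing each X[k]:
X[0] = 8
X[1] = -3.3820+1.1756i
X[2] = -5.6180-1.9021i
X[3] = -5.6180+1.9021i
X[4] = -3.3820-1.1756i

X = [8, -3.3820+1.1756i, -5.6180-1.9021i, -5.6180+1.9021i, -3.3820-1.1756i]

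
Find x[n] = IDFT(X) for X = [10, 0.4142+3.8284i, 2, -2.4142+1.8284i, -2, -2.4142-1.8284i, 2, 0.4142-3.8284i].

x[n] = (1/8) Σ(k=0 to 7) X[k] · e^(2πikn/8)

Computing each x[n]:
x[0] = 1
x[1] = 1
x[2] = 0
x[3] = 0
x[4] = 2
x[5] = 2
x[6] = 1
x[7] = 3

x = [1, 1, 0, 0, 2, 2, 1, 3]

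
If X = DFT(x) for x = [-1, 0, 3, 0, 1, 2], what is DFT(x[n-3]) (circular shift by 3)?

Time shift by 3: X_shifted[k] = ω_6^(3k) · X[k]
Shifted x = [0, 1, 2, -1, 0, 3]

DFT(x[n-3]) = [5, 2, -4.0000+3.4641i, -1, -4.0000-3.4641i, 2]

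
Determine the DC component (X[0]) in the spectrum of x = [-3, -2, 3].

X[0] = Σ(n=0 to 2) x[n] · ω_3^0 = Σ x[n]
= (-3) + (-2) + (3)

X[0] = -2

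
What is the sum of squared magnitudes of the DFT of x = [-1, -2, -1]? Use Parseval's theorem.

Parseval: Σ|x[n]|² = (1/N)Σ|X[k]|², so Σ|X[k]|² = N·Σ|x[n]|² = 3·6.0000

Σ|X[k]|² = N·Σ|x[n]|² = 3·6.0000 = 18.0000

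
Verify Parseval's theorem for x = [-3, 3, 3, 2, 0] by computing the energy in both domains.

Time domain:
Σ|x[n]|² = |-3|² + |3|² + |3|² + |2|² + |0|² = 31.0000

Frequency domain:
(1/5)Σ|X[k]|² = (1/5)(|5|² + |-6.1180-3.4410i|² + |-3.8820-0.8123i|² + |-3.8820+0.8123i|² + |-6.1180+3.4410i|²) = (1/5)·155.0000 = 31.0000

Both sides agree, confirming Parseval's theorem.

Σ|x[n]|² = (1/N)Σ|X[k]|² = 31.0000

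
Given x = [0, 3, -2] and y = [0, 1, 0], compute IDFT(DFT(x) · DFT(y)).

(x ⊛ y)[n] = Σ(m=0 to 2) x[m] · y[(n-m) mod 3]

Computing each output sample:
(x ⊛ y)[0] = -2
(x ⊛ y)[1] = 0
(x ⊛ y)[2] = 3

x ⊛ y = [-2, 0, 3]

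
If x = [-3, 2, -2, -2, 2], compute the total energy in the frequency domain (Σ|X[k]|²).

Parseval: Σ|x[n]|² = (1/N)Σ|X[k]|², so Σ|X[k]|² = N·Σ|x[n]|² = 5·25.0000

Σ|X[k]|² = N·Σ|x[n]|² = 5·25.0000 = 125.0000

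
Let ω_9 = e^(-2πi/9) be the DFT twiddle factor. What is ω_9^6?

ω_9^6 = e^(-2πi·6/9)
= cos(-2π·6/9) + i·sin(-2π·6/9)
= cos(-12π/9) + i·sin(-12π/9)

ω_9^6 = cos(-12π/9) + i·sin(-12π/9) = -0.5000+0.8660i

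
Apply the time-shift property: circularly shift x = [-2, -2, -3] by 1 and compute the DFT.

Time shift by 1: X_shifted[k] = ω_3^(1k) · X[k]
Shifted x = [-3, -2, -2]

DFT(x[n-1]) = [-7, -1, -1]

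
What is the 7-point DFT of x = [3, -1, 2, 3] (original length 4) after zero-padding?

Original 4-point DFT: [7, 1+4i, 3, 1-4i]
Zero-padded 7-point DFT provides frequency interpolation.

DFT_7([x, 0, ...]) = [7, -0.7714-2.4697i, 3.2911+4.1882i, 4.4804-0.9272i, 4.4804+0.9272i, 3.2911-4.1882i, -0.7714+2.4697i]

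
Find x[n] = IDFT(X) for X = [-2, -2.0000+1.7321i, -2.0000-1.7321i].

x[n] = (1/3) Σ(k=0 to 2) X[k] · e^(2πikn/3)

Computing each x[n]:
x[0] = -2
x[1] = -1
x[2] = 1

x = [-2, -1, 1]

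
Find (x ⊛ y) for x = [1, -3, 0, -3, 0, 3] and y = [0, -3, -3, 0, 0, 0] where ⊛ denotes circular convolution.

(x ⊛ y)[n] = Σ(m=0 to 5) x[m] · y[(n-m) mod 6]

Computing each output sample:
(x ⊛ y)[0] = -9
(x ⊛ y)[1] = -12
(x ⊛ y)[2] = 6
(x ⊛ y)[3] = 9
(x ⊛ y)[4] = 9
(x ⊛ y)[5] = 9

x ⊛ y = [-9, -12, 6, 9, 9, 9]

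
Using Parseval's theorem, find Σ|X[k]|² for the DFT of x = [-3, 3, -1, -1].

Parseval: Σ|x[n]|² = (1/N)Σ|X[k]|², so Σ|X[k]|² = N·Σ|x[n]|² = 4·20.0000

Σ|X[k]|² = N·Σ|x[n]|² = 4·20.0000 = 80.0000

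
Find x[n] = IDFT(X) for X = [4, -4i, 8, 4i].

x[n] = (1/4) Σ(k=0 to 3) X[k] · e^(2πikn/4)

Computing each x[n]:
x[0] = 3
x[1] = 1
x[2] = 3
x[3] = -3

x = [3, 1, 3, -3]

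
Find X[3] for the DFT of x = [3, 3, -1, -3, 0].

X[3] = Σ(n=0 to 4) x[n] · ω_5^(3n) where ω_5 = e^(-2πi/5)
= (3)·ω_5^0 + (3)·ω_5^3 + (-1)·ω_5^6 + (-3)·ω_5^9 + (0)·ω_5^12

X[3] = -0.6631-0.1388i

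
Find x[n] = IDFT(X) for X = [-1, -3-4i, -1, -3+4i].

x[n] = (1/4) Σ(k=0 to 3) X[k] · e^(2πikn/4)

Computing each x[n]:
x[0] = -2
x[1] = 2
x[2] = 1
x[3] = -2

x = [-2, 2, 1, -2]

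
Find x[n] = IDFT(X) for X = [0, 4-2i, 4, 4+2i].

x[n] = (1/4) Σ(k=0 to 3) X[k] · e^(2πikn/4)

Computing each x[n]:
x[0] = 3
x[1] = 0
x[2] = -1
x[3] = -2

x = [3, 0, -1, -2]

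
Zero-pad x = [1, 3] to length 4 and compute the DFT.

Original 2-point DFT: [4, -2]
Zero-padded 4-point DFT provides frequency interpolation.

DFT_4([x, 0, ...]) = [4, 1-3i, -2, 1+3i]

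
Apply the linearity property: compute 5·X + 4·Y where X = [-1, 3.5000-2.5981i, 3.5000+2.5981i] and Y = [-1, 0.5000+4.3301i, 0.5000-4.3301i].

By linearity: DFT(5x + 4y) = 5·DFT(x) + 4·DFT(y)
= 5·[-1, 3.5000-2.5981i, 3.5000+2.5981i] + 4·[-1, 0.5000+4.3301i, 0.5000-4.3301i]

Computing element-wise:
Z[0] = 5·(-1) + 4·(-1) = -9
Z[1] = 5·(3.5000-2.5981i) + 4·(0.5000+4.3301i) = 19.5000+4.3299i
Z[2] = 5·(3.5000+2.5981i) + 4·(0.5000-4.3301i) = 19.5000-4.3299i

DFT(5x + 4y) = 5·X + 4·Y = [-9, 19.5000+4.3299i, 19.5000-4.3299i]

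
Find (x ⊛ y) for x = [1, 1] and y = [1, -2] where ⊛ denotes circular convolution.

(x ⊛ y)[n] = Σ(m=0 to 1) x[m] · y[(n-m) mod 2]

Computing each output sample:
(x ⊛ y)[0] = -1
(x ⊛ y)[1] = -1

x ⊛ y = [-1, -1]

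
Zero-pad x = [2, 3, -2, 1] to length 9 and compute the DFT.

Original 4-point DFT: [4, 4-2i, -4, 4+2i]
Zero-padded 9-point DFT provides frequency interpolation.

DFT_9([x, 0, ...]) = [4, 3.4508-0.8248i, 3.9003-1.4044i, 2.5000-4.3301i, -2.8512-3.1777i, -2.8512+3.1777i, 2.5000+4.3301i, 3.9003+1.4044i, 3.4508+0.8248i]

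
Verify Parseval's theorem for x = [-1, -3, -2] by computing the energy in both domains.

Time domain:
Σ|x[n]|² = |-1|² + |-3|² + |-2|² = 14.0000

Frequency domain:
(1/3)Σ|X[k]|² = (1/3)(|-6|² + |1.5000+0.8660i|² + |1.5000-0.8660i|²) = (1/3)·42.0000 = 14.0000

Both sides agree, confirming Parseval's theorem.

Σ|x[n]|² = (1/N)Σ|X[k]|² = 14.0000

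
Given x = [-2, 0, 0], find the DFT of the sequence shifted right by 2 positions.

Time shift by 2: X_shifted[k] = ω_3^(2k) · X[k]
Shifted x = [0, 0, -2]

DFT(x[n-2]) = [-2, 1.0000-1.7321i, 1.0000+1.7321i]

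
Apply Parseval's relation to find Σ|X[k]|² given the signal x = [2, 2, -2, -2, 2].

Parseval: Σ|x[n]|² = (1/N)Σ|X[k]|², so Σ|X[k]|² = N·Σ|x[n]|² = 5·20.0000

Σ|X[k]|² = N·Σ|x[n]|² = 5·20.0000 = 100.0000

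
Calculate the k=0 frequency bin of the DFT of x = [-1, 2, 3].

X[0] = Σ(n=0 to 2) x[n] · ω_3^0 = Σ x[n]
= (-1) + (2) + (3)

X[0] = 4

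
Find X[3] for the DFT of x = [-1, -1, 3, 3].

X[3] = Σ(n=0 to 3) x[n] · ω_4^(3n) where ω_4 = e^(-2πi/4)
= (-1)·ω_4^0 + (-1)·ω_4^3 + (3)·ω_4^6 + (3)·ω_4^9

X[3] = -4-4i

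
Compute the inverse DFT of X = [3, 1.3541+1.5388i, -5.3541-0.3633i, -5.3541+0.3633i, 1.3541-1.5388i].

x[n] = (1/5) Σ(k=0 to 4) X[k] · e^(2πikn/5)

Computing each x[n]:
x[0] = -1
x[1] = 2
x[2] = -1
x[3] = 0
x[4] = 3

x = [-1, 2, -1, 0, 3]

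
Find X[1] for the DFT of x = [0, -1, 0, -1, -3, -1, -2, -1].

X[1] = Σ(n=0 to 7) x[n] · ω_8^(1n) where ω_8 = e^(-2πi/8)
= (0)·ω_8^0 + (-1)·ω_8^1 + (0)·ω_8^2 + (-1)·ω_8^3 + (-3)·ω_8^4 + (-1)·ω_8^5 + (-2)·ω_8^6 + (-1)·ω_8^7

X[1] = 3-2i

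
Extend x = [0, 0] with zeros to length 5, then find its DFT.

Original 2-point DFT: [0, 0]
Zero-padded 5-point DFT provides frequency interpolation.

DFT_5([x, 0, ...]) = [0, 0, 0, 0, 0]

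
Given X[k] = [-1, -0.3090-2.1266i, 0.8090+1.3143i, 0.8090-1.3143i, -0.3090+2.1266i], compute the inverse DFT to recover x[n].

x[n] = (1/5) Σ(k=0 to 4) X[k] · e^(2πikn/5)

Computing each x[n]:
x[0] = 0
x[1] = 0
x[2] = 1
x[3] = -1
x[4] = -1

x = [0, 0, 1, -1, -1]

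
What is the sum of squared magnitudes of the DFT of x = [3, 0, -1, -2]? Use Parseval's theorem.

Parseval: Σ|x[n]|² = (1/N)Σ|X[k]|², so Σ|X[k]|² = N·Σ|x[n]|² = 4·14.0000

Σ|X[k]|² = N·Σ|x[n]|² = 4·14.0000 = 56.0000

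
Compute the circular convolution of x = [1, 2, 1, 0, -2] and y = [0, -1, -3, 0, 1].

(x ⊛ y)[n] = Σ(m=0 to 4) x[m] · y[(n-m) mod 5]

Computing each output sample:
(x ⊛ y)[0] = 4
(x ⊛ y)[1] = 6
(x ⊛ y)[2] = -5
(x ⊛ y)[3] = -9
(x ⊛ y)[4] = -2

x ⊛ y = [4, 6, -5, -9, -2]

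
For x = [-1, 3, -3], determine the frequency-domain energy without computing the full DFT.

Parseval: Σ|x[n]|² = (1/N)Σ|X[k]|², so Σ|X[k]|² = N·Σ|x[n]|² = 3·19.0000

Σ|X[k]|² = N·Σ|x[n]|² = 3·19.0000 = 57.0000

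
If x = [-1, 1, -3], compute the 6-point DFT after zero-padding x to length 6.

Original 3-point DFT: [-3, -3.4641i, 3.4641i]
Zero-padded 6-point DFT provides frequency interpolation.

DFT_6([x, 0, ...]) = [-3, 1.0000+1.7321i, -3.4641i, -5, 3.4641i, 1.0000-1.7321i]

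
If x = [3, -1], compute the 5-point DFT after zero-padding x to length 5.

Original 2-point DFT: [2, 4]
Zero-padded 5-point DFT provides frequency interpolation.

DFT_5([x, 0, ...]) = [2, 2.6910+0.9511i, 3.8090+0.5878i, 3.8090-0.5878i, 2.6910-0.9511i]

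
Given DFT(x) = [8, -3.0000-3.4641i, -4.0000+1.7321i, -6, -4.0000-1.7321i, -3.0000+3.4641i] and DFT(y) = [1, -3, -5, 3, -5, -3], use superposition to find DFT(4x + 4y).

By linearity: DFT(4x + 4y) = 4·DFT(x) + 4·DFT(y)
= 4·[8, -3.0000-3.4641i, -4.0000+1.7321i, -6, -4.0000-1.7321i, -3.0000+3.4641i] + 4·[1, -3, -5, 3, -5, -3]

Computing element-wise:
Z[0] = 4·(8) + 4·(1) = 36
Z[1] = 4·(-3.0000-3.4641i) + 4·(-3) = -24.0000-13.8564i
Z[2] = 4·(-4.0000+1.7321i) + 4·(-5) = -36.0000+6.9284i
Z[3] = 4·(-6) + 4·(3) = -12
Z[4] = 4·(-4.0000-1.7321i) + 4·(-5) = -36.0000-6.9284i
Z[5] = 4·(-3.0000+3.4641i) + 4·(-3) = -24.0000+13.8564i

DFT(4x + 4y) = 4·X + 4·Y = [36, -24.0000-13.8564i, -36.0000+6.9284i, -12, -36.0000-6.9284i, -24.0000+13.8564i]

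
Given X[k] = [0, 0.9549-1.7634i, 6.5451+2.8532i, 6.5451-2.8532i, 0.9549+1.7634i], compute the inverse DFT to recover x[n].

x[n] = (1/5) Σ(k=0 to 4) X[k] · e^(2πikn/5)

Computing each x[n]:
x[0] = 3
x[1] = -2
x[2] = 2
x[3] = -1
x[4] = -2

x = [3, -2, 2, -1, -2]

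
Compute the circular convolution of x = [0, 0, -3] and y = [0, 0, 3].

(x ⊛ y)[n] = Σ(m=0 to 2) x[m] · y[(n-m) mod 3]

Computing each output sample:
(x ⊛ y)[0] = 0
(x ⊛ y)[1] = -9
(x ⊛ y)[2] = 0

x ⊛ y = [0, -9, 0]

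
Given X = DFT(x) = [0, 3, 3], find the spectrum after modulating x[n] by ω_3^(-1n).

Modulation property: DFT(ω_3^(-1n)·x[n]) = X[(k-1) mod 3], so circularly shift X by 1 positions.

X[k-1] = [3, 0, 3]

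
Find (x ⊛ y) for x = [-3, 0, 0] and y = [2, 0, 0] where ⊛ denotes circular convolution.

(x ⊛ y)[n] = Σ(m=0 to 2) x[m] · y[(n-m) mod 3]

Computing each output sample:
(x ⊛ y)[0] = -6
(x ⊛ y)[1] = 0
(x ⊛ y)[2] = 0

x ⊛ y = [-6, 0, 0]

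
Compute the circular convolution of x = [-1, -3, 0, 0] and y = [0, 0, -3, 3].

(x ⊛ y)[n] = Σ(m=0 to 3) x[m] · y[(n-m) mod 4]

Computing each output sample:
(x ⊛ y)[0] = -9
(x ⊛ y)[1] = 0
(x ⊛ y)[2] = 3
(x ⊛ y)[3] = 6

x ⊛ y = [-9, 0, 3, 6]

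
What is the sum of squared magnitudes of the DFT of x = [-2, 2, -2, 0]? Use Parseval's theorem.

Parseval: Σ|x[n]|² = (1/N)Σ|X[k]|², so Σ|X[k]|² = N·Σ|x[n]|² = 4·12.0000

Σ|X[k]|² = N·Σ|x[n]|² = 4·12.0000 = 48.0000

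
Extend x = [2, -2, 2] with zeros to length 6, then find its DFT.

Original 3-point DFT: [2, 2.0000+3.4641i, 2.0000-3.4641i]
Zero-padded 6-point DFT provides frequency interpolation.

DFT_6([x, 0, ...]) = [2, 0, 2.0000+3.4641i, 6, 2.0000-3.4641i, 0]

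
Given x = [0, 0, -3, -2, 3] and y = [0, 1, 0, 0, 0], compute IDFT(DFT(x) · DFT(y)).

(x ⊛ y)[n] = Σ(m=0 to 4) x[m] · y[(n-m) mod 5]

Computing each output sample:
(x ⊛ y)[0] = 3
(x ⊛ y)[1] = 0
(x ⊛ y)[2] = 0
(x ⊛ y)[3] = -3
(x ⊛ y)[4] = -2

x ⊛ y = [3, 0, 0, -3, -2]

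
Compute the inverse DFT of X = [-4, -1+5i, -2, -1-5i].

x[n] = (1/4) Σ(k=0 to 3) X[k] · e^(2πikn/4)

Computing each x[n]:
x[0] = -2
x[1] = -3
x[2] = -1
x[3] = 2

x = [-2, -3, -1, 2]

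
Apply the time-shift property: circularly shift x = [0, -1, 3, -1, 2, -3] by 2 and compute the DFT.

Time shift by 2: X_shifted[k] = ω_6^(2k) · X[k]
Shifted x = [2, -3, 0, -1, 3, -1]

DFT(x[n-2]) = [0, -0.5000+4.3301i, 1.5000-0.8660i, 10, 1.5000+0.8660i, -0.5000-4.3301i]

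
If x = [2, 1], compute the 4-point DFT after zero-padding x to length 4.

Original 2-point DFT: [3, 1]
Zero-padded 4-point DFT provides frequency interpolation.

DFT_4([x, 0, ...]) = [3, 2-1i, 1, 2+1i]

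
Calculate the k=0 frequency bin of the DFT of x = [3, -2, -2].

X[0] = Σ(n=0 to 2) x[n] · ω_3^0 = Σ x[n]
= (3) + (-2) + (-2)

X[0] = -1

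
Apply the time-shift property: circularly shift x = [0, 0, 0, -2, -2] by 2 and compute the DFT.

Time shift by 2: X_shifted[k] = ω_5^(2k) · X[k]
Shifted x = [-2, -2, 0, 0, 0]

DFT(x[n-2]) = [-4, -2.6180+1.9021i, -0.3820+1.1756i, -0.3820-1.1756i, -2.6180-1.9021i]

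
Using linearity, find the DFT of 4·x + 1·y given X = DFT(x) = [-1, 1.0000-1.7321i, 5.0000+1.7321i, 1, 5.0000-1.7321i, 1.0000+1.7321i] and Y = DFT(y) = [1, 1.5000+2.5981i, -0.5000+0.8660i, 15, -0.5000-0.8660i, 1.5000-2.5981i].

By linearity: DFT(4x + 1y) = 4·DFT(x) + 1·DFT(y)
= 4·[-1, 1.0000-1.7321i, 5.0000+1.7321i, 1, 5.0000-1.7321i, 1.0000+1.7321i] + 1·[1, 1.5000+2.5981i, -0.5000+0.8660i, 15, -0.5000-0.8660i, 1.5000-2.5981i]

Computing element-wise:
Z[0] = 4·(-1) + 1·(1) = -3
Z[1] = 4·(1.0000-1.7321i) + 1·(1.5000+2.5981i) = 5.5000-4.3303i
Z[2] = 4·(5.0000+1.7321i) + 1·(-0.5000+0.8660i) = 19.5000+7.7944i
Z[3] = 4·(1) + 1·(15) = 19
Z[4] = 4·(5.0000-1.7321i) + 1·(-0.5000-0.8660i) = 19.5000-7.7944i
Z[5] = 4·(1.0000+1.7321i) + 1·(1.5000-2.5981i) = 5.5000+4.3303i

DFT(4x + 1y) = 4·X + 1·Y = [-3, 5.5000-4.3303i, 19.5000+7.7944i, 19, 19.5000-7.7944i, 5.5000+4.3303i]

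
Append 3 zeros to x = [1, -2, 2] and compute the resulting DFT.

Original 3-point DFT: [1, 1.0000+3.4641i, 1.0000-3.4641i]
Zero-padded 6-point DFT provides frequency interpolation.

DFT_6([x, 0, ...]) = [1, -1, 1.0000+3.4641i, 5, 1.0000-3.4641i, -1]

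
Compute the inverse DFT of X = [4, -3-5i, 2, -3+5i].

x[n] = (1/4) Σ(k=0 to 3) X[k] · e^(2πikn/4)

Computing each x[n]:
x[0] = 0
x[1] = 3
x[2] = 3
x[3] = -2

x = [0, 3, 3, -2]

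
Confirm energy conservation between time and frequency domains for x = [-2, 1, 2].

Time domain:
Σ|x[n]|² = |-2|² + |1|² + |2|² = 9.0000

Frequency domain:
(1/3)Σ|X[k]|² = (1/3)(|1|² + |-3.5000+0.8660i|² + |-3.5000-0.8660i|²) = (1/3)·27.0000 = 9.0000

Both sides agree, confirming Parseval's theorem.

Σ|x[n]|² = (1/N)Σ|X[k]|² = 9.0000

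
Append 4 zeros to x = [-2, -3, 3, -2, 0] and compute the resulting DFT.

Original 5-point DFT: [-4, -3.7361-0.0858i, 0.7361+6.5186i, 0.7361-6.5186i, -3.7361+0.0858i]
Zero-padded 9-point DFT provides frequency interpolation.

DFT_9([x, 0, ...]) = [-4, -2.7772+0.7060i, -4.3400+0.1963i, -4.0000+5.1962i, 4.1172+4.6865i, 4.1172-4.6865i, -4.0000-5.1962i, -4.3400-0.1963i, -2.7772-0.7060i]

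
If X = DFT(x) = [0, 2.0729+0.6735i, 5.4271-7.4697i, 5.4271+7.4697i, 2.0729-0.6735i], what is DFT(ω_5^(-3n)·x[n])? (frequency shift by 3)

Modulation property: DFT(ω_5^(-3n)·x[n]) = X[(k-3) mod 5], so circularly shift X by 3 positions.

X[k-3] = [5.4271-7.4697i, 5.4271+7.4697i, 2.0729-0.6735i, 0, 2.0729+0.6735i]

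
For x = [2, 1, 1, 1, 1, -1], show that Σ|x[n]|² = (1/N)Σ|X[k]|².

Time domain:
Σ|x[n]|² = |2|² + |1|² + |1|² + |1|² + |1|² + |-1|² = 9.0000

Frequency domain:
(1/6)Σ|X[k]|² = (1/6)(|5|² + |-1.7321i|² + |2.0000-1.7321i|² + |3|² + |2.0000+1.7321i|² + |1.7321i|²) = (1/6)·54.0000 = 9.0000

Both sides agree, confirming Parseval's theorem.

Σ|x[n]|² = (1/N)Σ|X[k]|² = 9.0000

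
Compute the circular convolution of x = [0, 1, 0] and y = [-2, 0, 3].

(x ⊛ y)[n] = Σ(m=0 to 2) x[m] · y[(n-m) mod 3]

Computing each output sample:
(x ⊛ y)[0] = 3
(x ⊛ y)[1] = -2
(x ⊛ y)[2] = 0

x ⊛ y = [3, -2, 0]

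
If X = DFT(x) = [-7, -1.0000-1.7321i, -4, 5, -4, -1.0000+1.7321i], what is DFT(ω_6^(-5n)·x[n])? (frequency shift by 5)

Modulation property: DFT(ω_6^(-5n)·x[n]) = X[(k-5) mod 6], so circularly shift X by 5 positions.

X[k-5] = [-1.0000-1.7321i, -4, 5, -4, -1.0000+1.7321i, -7]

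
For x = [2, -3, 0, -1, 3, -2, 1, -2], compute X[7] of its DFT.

X[7] = Σ(n=0 to 7) x[n] · ω_8^(7n) where ω_8 = e^(-2πi/8)
= (2)·ω_8^0 + (-3)·ω_8^7 + (0)·ω_8^14 + (-1)·ω_8^21 + (3)·ω_8^28 + (-2)·ω_8^35 + (1)·ω_8^42 + (-2)·ω_8^49

X[7] = -2.4142-1.0000i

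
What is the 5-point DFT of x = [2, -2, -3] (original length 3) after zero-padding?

Original 3-point DFT: [-3, 4.5000-0.8660i, 4.5000+0.8660i]
Zero-padded 5-point DFT provides frequency interpolation.

DFT_5([x, 0, ...]) = [-3, 3.8090+3.6655i, 2.6910-1.6776i, 2.6910+1.6776i, 3.8090-3.6655i]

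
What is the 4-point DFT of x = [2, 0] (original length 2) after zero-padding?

Original 2-point DFT: [2, 2]
Zero-padded 4-point DFT provides frequency interpolation.

DFT_4([x, 0, ...]) = [2, 2, 2, 2]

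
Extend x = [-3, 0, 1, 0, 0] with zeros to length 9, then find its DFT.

Original 5-point DFT: [-2, -3.8090-0.5878i, -2.6910+0.9511i, -2.6910-0.9511i, -3.8090+0.5878i]
Zero-padded 9-point DFT provides frequency interpolation.

DFT_9([x, 0, ...]) = [-2, -2.8264-0.9848i, -3.9397-0.3420i, -3.5000+0.8660i, -2.2340+0.6428i, -2.2340-0.6428i, -3.5000-0.8660i, -3.9397+0.3420i, -2.8264+0.9848i]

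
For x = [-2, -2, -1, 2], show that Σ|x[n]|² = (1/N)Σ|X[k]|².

Time domain:
Σ|x[n]|² = |-2|² + |-2|² + |-1|² + |2|² = 13.0000

Frequency domain:
(1/4)Σ|X[k]|² = (1/4)(|-3|² + |-1+4i|² + |-3|² + |-1-4i|²) = (1/4)·52.0000 = 13.0000

Both sides agree, confirming Parseval's theorem.

Σ|x[n]|² = (1/N)Σ|X[k]|² = 13.0000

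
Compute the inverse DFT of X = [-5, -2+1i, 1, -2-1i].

x[n] = (1/4) Σ(k=0 to 3) X[k] · e^(2πikn/4)

Computing each x[n]:
x[0] = -2
x[1] = -2
x[2] = 0
x[3] = -1

x = [-2, -2, 0, -1]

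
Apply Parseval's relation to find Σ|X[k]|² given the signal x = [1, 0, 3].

Parseval: Σ|x[n]|² = (1/N)Σ|X[k]|², so Σ|X[k]|² = N·Σ|x[n]|² = 3·10.0000

Σ|X[k]|² = N·Σ|x[n]|² = 3·10.0000 = 30.0000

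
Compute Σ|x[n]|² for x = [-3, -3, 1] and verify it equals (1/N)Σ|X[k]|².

Time domain:
Σ|x[n]|² = |-3|² + |-3|² + |1|² = 19.0000

Frequency domain:
(1/3)Σ|X[k]|² = (1/3)(|-5|² + |-2.0000+3.4641i|² + |-2.0000-3.4641i|²) = (1/3)·57.0000 = 19.0000

Both sides agree, confirming Parseval's theorem.

Σ|x[n]|² = (1/N)Σ|X[k]|² = 19.0000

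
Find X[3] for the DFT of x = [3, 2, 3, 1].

X[3] = Σ(n=0 to 3) x[n] · ω_4^(3n) where ω_4 = e^(-2πi/4)
= (3)·ω_4^0 + (2)·ω_4^3 + (3)·ω_4^6 + (1)·ω_4^9

X[3] = 1i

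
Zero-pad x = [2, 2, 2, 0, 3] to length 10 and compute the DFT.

Original 5-point DFT: [9, 1.9271-0.2245i, -1.4271+2.4899i, -1.4271-2.4899i, 1.9271+0.2245i]
Zero-padded 10-point DFT provides frequency interpolation.

DFT_10([x, 0, ...]) = [9, 1.8090-4.8410i, 1.9271-0.2245i, 0.6910-3.5797i, -1.4271+2.4899i, 5, -1.4271-2.4899i, 0.6910+3.5797i, 1.9271+0.2245i, 1.8090+4.8410i]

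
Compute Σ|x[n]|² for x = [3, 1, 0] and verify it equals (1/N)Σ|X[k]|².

Time domain:
Σ|x[n]|² = |3|² + |1|² + |0|² = 10.0000

Frequency domain:
(1/3)Σ|X[k]|² = (1/3)(|4|² + |2.5000-0.8660i|² + |2.5000+0.8660i|²) = (1/3)·30.0000 = 10.0000

Both sides agree, confirming Parseval's theorem.

Σ|x[n]|² = (1/N)Σ|X[k]|² = 10.0000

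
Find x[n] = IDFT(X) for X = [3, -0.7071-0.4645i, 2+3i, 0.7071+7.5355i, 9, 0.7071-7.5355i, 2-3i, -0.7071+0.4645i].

x[n] = (1/8) Σ(k=0 to 7) X[k] · e^(2πikn/8)

Computing each x[n]:
x[0] = 2
x[1] = -3
x[2] = 3
x[3] = -1
x[4] = 2
x[5] = 0
x[6] = -1
x[7] = 1

x = [2, -3, 3, -1, 2, 0, -1, 1]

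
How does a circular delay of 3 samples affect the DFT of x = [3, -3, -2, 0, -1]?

Time shift by 3: X_shifted[k] = ω_5^(3k) · X[k]
Shifted x = [-2, 0, -1, 3, -3]

DFT(x[n-3]) = [-3, -4.5451-0.5020i, 1.0451-5.5676i, 1.0451+5.5676i, -4.5451+0.5020i]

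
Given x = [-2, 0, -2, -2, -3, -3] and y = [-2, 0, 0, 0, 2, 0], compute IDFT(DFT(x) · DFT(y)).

(x ⊛ y)[n] = Σ(m=0 to 5) x[m] · y[(n-m) mod 6]

Computing each output sample:
(x ⊛ y)[0] = 0
(x ⊛ y)[1] = -4
(x ⊛ y)[2] = -2
(x ⊛ y)[3] = -2
(x ⊛ y)[4] = 2
(x ⊛ y)[5] = 6

x ⊛ y = [0, -4, -2, -2, 2, 6]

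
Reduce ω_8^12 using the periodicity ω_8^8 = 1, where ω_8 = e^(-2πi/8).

Since ω_8^8 = 1, powers reduce modulo 8.
12 mod 8 = 4
So ω_8^12 = ω_8^4 = e^(-2πi·4/8)

ω_8^12 = ω_8^4 = -1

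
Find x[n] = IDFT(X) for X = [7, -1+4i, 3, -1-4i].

x[n] = (1/4) Σ(k=0 to 3) X[k] · e^(2πikn/4)

Computing each x[n]:
x[0] = 2
x[1] = -1
x[2] = 3
x[3] = 3

x = [2, -1, 3, 3]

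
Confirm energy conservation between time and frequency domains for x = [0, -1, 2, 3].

Time domain:
Σ|x[n]|² = |0|² + |-1|² + |2|² + |3|² = 14.0000

Frequency domain:
(1/4)Σ|X[k]|² = (1/4)(|4|² + |-2+4i|² + |0|² + |-2-4i|²) = (1/4)·56.0000 = 14.0000

Both sides agree, confirming Parseval's theorem.

Σ|x[n]|² = (1/N)Σ|X[k]|² = 14.0000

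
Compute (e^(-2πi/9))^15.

Since ω_9^9 = 1, powers reduce modulo 9.
15 mod 9 = 6
So ω_9^15 = ω_9^6 = e^(-2πi·6/9)

ω_9^15 = ω_9^6 = -0.5000+0.8660i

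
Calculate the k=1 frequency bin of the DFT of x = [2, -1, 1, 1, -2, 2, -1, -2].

X[1] = Σ(n=0 to 7) x[n] · ω_8^(1n) where ω_8 = e^(-2πi/8)
= (2)·ω_8^0 + (-1)·ω_8^1 + (1)·ω_8^2 + (1)·ω_8^3 + (-2)·ω_8^4 + (2)·ω_8^5 + (-1)·ω_8^6 + (-2)·ω_8^7

X[1] = -0.2426-2.0000i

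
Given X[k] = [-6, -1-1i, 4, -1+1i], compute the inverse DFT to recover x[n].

x[n] = (1/4) Σ(k=0 to 3) X[k] · e^(2πikn/4)

Computing each x[n]:
x[0] = -1
x[1] = -2
x[2] = 0
x[3] = -3

x = [-1, -2, 0, -3]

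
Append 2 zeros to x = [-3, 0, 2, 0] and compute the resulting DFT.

Original 4-point DFT: [-1, -5, -1, -5]
Zero-padded 6-point DFT provides frequency interpolation.

DFT_6([x, 0, ...]) = [-1, -4.0000-1.7321i, -4.0000+1.7321i, -1, -4.0000-1.7321i, -4.0000+1.7321i]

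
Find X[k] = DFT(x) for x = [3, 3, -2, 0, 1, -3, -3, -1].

X[k] = Σ(n=0 to 7) x[n] · ω_8^(nk)
where ω_8 = e^(-2πi/8)

Computing each X[k]:
X[0] = -2
X[1] = 5.5355-5.9497i
X[2] = 9-1i
X[3] = -1.5355-3.9497i
X[4] = 0
X[5] = -1.5355+3.9497i
X[6] = 9+1i
X[7] = 5.5355+5.9497i

X = [-2, 5.5355-5.9497i, 9-1i, -1.5355-3.9497i, 0, -1.5355+3.9497i, 9+1i, 5.5355+5.9497i]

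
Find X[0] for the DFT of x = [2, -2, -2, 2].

X[0] = Σ(n=0 to 3) x[n] · ω_4^0 = Σ x[n]
= (2) + (-2) + (-2) + (2)

X[0] = 0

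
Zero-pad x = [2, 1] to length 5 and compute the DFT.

Original 2-point DFT: [3, 1]
Zero-padded 5-point DFT provides frequency interpolation.

DFT_5([x, 0, ...]) = [3, 2.3090-0.9511i, 1.1910-0.5878i, 1.1910+0.5878i, 2.3090+0.9511i]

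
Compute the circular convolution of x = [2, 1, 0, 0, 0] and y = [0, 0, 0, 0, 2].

(x ⊛ y)[n] = Σ(m=0 to 4) x[m] · y[(n-m) mod 5]

Computing each output sample:
(x ⊛ y)[0] = 2
(x ⊛ y)[1] = 0
(x ⊛ y)[2] = 0
(x ⊛ y)[3] = 0
(x ⊛ y)[4] = 4

x ⊛ y = [2, 0, 0, 0, 4]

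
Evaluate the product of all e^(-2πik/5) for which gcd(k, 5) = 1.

The primitive 5th roots of unity are ω_5^k for k coprime to 5: k ∈ {1, 2, 3, 4}
Their product equals the constant term of the cyclotomic polynomial Φ_5(x) up to sign.
For n ≥ 3, the product of all primitive nth roots of unity is 1. (For n=1 it is 1; for n=2 it is -1.)

1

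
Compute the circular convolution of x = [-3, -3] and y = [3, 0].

(x ⊛ y)[n] = Σ(m=0 to 1) x[m] · y[(n-m) mod 2]

Computing each output sample:
(x ⊛ y)[0] = -9
(x ⊛ y)[1] = -9

x ⊛ y = [-9, -9]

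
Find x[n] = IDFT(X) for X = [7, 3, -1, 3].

x[n] = (1/4) Σ(k=0 to 3) X[k] · e^(2πikn/4)

Computing each x[n]:
x[0] = 3
x[1] = 2
x[2] = 0
x[3] = 2

x = [3, 2, 0, 2]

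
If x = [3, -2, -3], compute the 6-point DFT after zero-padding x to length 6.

Original 3-point DFT: [-2, 5.5000-0.8660i, 5.5000+0.8660i]
Zero-padded 6-point DFT provides frequency interpolation.

DFT_6([x, 0, ...]) = [-2, 3.5000+4.3301i, 5.5000-0.8660i, 2, 5.5000+0.8660i, 3.5000-4.3301i]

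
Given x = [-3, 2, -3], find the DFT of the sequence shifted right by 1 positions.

Time shift by 1: X_shifted[k] = ω_3^(1k) · X[k]
Shifted x = [-3, -3, 2]

DFT(x[n-1]) = [-4, -2.5000+4.3301i, -2.5000-4.3301i]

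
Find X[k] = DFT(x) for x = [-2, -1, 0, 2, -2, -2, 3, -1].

X[k] = Σ(n=0 to 7) x[n] · ω_8^(nk)
where ω_8 = e^(-2πi/8)

Computing each X[k]:
X[0] = -3
X[1] = -1.4142+0.1716i
X[2] = -7+4i
X[3] = 1.4142-5.8284i
X[4] = 1
X[5] = 1.4142+5.8284i
X[6] = -7-4i
X[7] = -1.4142-0.1716i

X = [-3, -1.4142+0.1716i, -7+4i, 1.4142-5.8284i, 1, 1.4142+5.8284i, -7-4i, -1.4142-0.1716i]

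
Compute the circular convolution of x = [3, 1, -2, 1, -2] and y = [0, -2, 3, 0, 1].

(x ⊛ y)[n] = Σ(m=0 to 4) x[m] · y[(n-m) mod 5]

Computing each output sample:
(x ⊛ y)[0] = 8
(x ⊛ y)[1] = -14
(x ⊛ y)[2] = 8
(x ⊛ y)[3] = 5
(x ⊛ y)[4] = -5

x ⊛ y = [8, -14, 8, 5, -5]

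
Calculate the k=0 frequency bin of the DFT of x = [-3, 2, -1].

X[0] = Σ(n=0 to 2) x[n] · ω_3^0 = Σ x[n]
= (-3) + (2) + (-1)

X[0] = -2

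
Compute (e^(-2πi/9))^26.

Since ω_9^9 = 1, powers reduce modulo 9.
26 mod 9 = 8
So ω_9^26 = ω_9^8 = e^(-2πi·8/9)

ω_9^26 = ω_9^8 = 0.7660+0.6428i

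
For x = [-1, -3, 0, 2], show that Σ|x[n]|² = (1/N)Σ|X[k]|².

Time domain:
Σ|x[n]|² = |-1|² + |-3|² + |0|² + |2|² = 14.0000

Frequency domain:
(1/4)Σ|X[k]|² = (1/4)(|-2|² + |-1+5i|² + |0|² + |-1-5i|²) = (1/4)·56.0000 = 14.0000

Both sides agree, confirming Parseval's theorem.

Σ|x[n]|² = (1/N)Σ|X[k]|² = 14.0000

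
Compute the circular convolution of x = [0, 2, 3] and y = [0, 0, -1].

(x ⊛ y)[n] = Σ(m=0 to 2) x[m] · y[(n-m) mod 3]

Computing each output sample:
(x ⊛ y)[0] = -2
(x ⊛ y)[1] = -3
(x ⊛ y)[2] = 0

x ⊛ y = [-2, -3, 0]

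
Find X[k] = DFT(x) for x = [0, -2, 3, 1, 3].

X[k] = Σ(n=0 to 4) x[n] · ω_5^(nk)
where ω_5 = e^(-2πi/5)

Computing each X[k]:
X[0] = 5
X[1] = -2.9271+3.5797i
X[2] = 0.4271+4.8410i
X[3] = 0.4271-4.8410i
X[4] = -2.9271-3.5797i

X = [5, -2.9271+3.5797i, 0.4271+4.8410i, 0.4271-4.8410i, -2.9271-3.5797i]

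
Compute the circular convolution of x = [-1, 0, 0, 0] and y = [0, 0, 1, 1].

(x ⊛ y)[n] = Σ(m=0 to 3) x[m] · y[(n-m) mod 4]

Computing each output sample:
(x ⊛ y)[0] = 0
(x ⊛ y)[1] = 0
(x ⊛ y)[2] = -1
(x ⊛ y)[3] = -1

x ⊛ y = [0, 0, -1, -1]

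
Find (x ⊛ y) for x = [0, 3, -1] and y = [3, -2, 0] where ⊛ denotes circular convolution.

(x ⊛ y)[n] = Σ(m=0 to 2) x[m] · y[(n-m) mod 3]

Computing each output sample:
(x ⊛ y)[0] = 2
(x ⊛ y)[1] = 9
(x ⊛ y)[2] = -9

x ⊛ y = [2, 9, -9]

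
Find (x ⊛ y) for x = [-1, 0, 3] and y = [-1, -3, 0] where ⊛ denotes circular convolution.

(x ⊛ y)[n] = Σ(m=0 to 2) x[m] · y[(n-m) mod 3]

Computing each output sample:
(x ⊛ y)[0] = -8
(x ⊛ y)[1] = 3
(x ⊛ y)[2] = -3

x ⊛ y = [-8, 3, -3]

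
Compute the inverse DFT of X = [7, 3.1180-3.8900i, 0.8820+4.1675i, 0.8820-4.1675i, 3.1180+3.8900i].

x[n] = (1/5) Σ(k=0 to 4) X[k] · e^(2πikn/5)

Computing each x[n]:
x[0] = 3
x[1] = 2
x[2] = 3
x[3] = -2
x[4] = 1

x = [3, 2, 3, -2, 1]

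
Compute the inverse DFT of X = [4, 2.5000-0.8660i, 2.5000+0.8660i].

x[n] = (1/3) Σ(k=0 to 2) X[k] · e^(2πikn/3)

Computing each x[n]:
x[0] = 3
x[1] = 1
x[2] = 0

x = [3, 1, 0]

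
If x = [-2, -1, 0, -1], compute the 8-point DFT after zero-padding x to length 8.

Original 4-point DFT: [-4, -2, 0, -2]
Zero-padded 8-point DFT provides frequency interpolation.

DFT_8([x, 0, ...]) = [-4, -2.0000+1.4142i, -2, -2.0000+1.4142i, 0, -2.0000-1.4142i, -2, -2.0000-1.4142i]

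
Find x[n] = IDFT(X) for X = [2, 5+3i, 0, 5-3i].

x[n] = (1/4) Σ(k=0 to 3) X[k] · e^(2πikn/4)

Computing each x[n]:
x[0] = 3
x[1] = -1
x[2] = -2
x[3] = 2

x = [3, -1, -2, 2]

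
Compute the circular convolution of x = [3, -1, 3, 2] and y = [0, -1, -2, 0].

(x ⊛ y)[n] = Σ(m=0 to 3) x[m] · y[(n-m) mod 4]

Computing each output sample:
(x ⊛ y)[0] = -8
(x ⊛ y)[1] = -7
(x ⊛ y)[2] = -5
(x ⊛ y)[3] = -1

x ⊛ y = [-8, -7, -5, -1]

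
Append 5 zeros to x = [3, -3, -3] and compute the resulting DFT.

Original 3-point DFT: [-3, 6, 6]
Zero-padded 8-point DFT provides frequency interpolation.

DFT_8([x, 0, ...]) = [-3, 0.8787+5.1213i, 6+3i, 5.1213-0.8787i, 3, 5.1213+0.8787i, 6-3i, 0.8787-5.1213i]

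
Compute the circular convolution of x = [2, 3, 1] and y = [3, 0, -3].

(x ⊛ y)[n] = Σ(m=0 to 2) x[m] · y[(n-m) mod 3]

Computing each output sample:
(x ⊛ y)[0] = -3
(x ⊛ y)[1] = 6
(x ⊛ y)[2] = -3

x ⊛ y = [-3, 6, -3]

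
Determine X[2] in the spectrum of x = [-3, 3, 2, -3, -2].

X[2] = Σ(n=0 to 4) x[n] · ω_5^(2n) where ω_5 = e^(-2πi/5)
= (-3)·ω_5^0 + (3)·ω_5^2 + (2)·ω_5^4 + (-3)·ω_5^6 + (-2)·ω_5^8

X[2] = -4.1180+1.8164i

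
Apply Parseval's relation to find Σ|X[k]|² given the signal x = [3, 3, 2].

Parseval: Σ|x[n]|² = (1/N)Σ|X[k]|², so Σ|X[k]|² = N·Σ|x[n]|² = 3·22.0000

Σ|X[k]|² = N·Σ|x[n]|² = 3·22.0000 = 66.0000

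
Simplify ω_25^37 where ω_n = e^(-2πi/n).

Since ω_25^25 = 1, powers reduce modulo 25.
37 mod 25 = 12
So ω_25^37 = ω_25^12 = e^(-2πi·12/25)

ω_25^37 = ω_25^12 = -0.9921-0.1253i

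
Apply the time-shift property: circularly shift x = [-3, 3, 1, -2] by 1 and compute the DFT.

Time shift by 1: X_shifted[k] = ω_4^(1k) · X[k]
Shifted x = [-2, -3, 3, 1]

DFT(x[n-1]) = [-1, -5+4i, 3, -5-4i]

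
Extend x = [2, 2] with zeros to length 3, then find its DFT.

Original 2-point DFT: [4, 0]
Zero-padded 3-point DFT provides frequency interpolation.

DFT_3([x, 0, ...]) = [4, 1.0000-1.7321i, 1.0000+1.7321i]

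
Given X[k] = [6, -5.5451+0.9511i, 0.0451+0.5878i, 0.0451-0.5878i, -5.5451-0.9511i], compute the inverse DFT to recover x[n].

x[n] = (1/5) Σ(k=0 to 4) X[k] · e^(2πikn/5)

Computing each x[n]:
x[0] = -1
x[1] = 0
x[2] = 3
x[3] = 3
x[4] = 1

x = [-1, 0, 3, 3, 1]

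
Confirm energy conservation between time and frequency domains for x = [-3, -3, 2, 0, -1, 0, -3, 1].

Time domain:
Σ|x[n]|² = |-3|² + |-3|² + |2|² + |0|² + |-1|² + |0|² + |-3|² + |1|² = 33.0000

Frequency domain:
(1/8)Σ|X[k]|² = (1/8)(|-7|² + |-3.4142-2.1716i|² + |-3+4i|² + |-0.5858+7.8284i|² + |-3|² + |-0.5858-7.8284i|² + |-3-4i|² + |-3.4142+2.1716i|²) = (1/8)·264.0000 = 33.0000

Both sides agree, confirming Parseval's theorem.

Σ|x[n]|² = (1/N)Σ|X[k]|² = 33.0000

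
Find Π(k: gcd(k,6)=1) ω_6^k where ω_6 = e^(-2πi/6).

The primitive 6th roots of unity are ω_6^k for k coprime to 6: k ∈ {1, 5}
Their product equals the constant term of the cyclotomic polynomial Φ_6(x) up to sign.
For n ≥ 3, the product of all primitive nth roots of unity is 1. (For n=1 it is 1; for n=2 it is -1.)

1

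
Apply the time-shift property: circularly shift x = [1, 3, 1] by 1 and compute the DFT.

Time shift by 1: X_shifted[k] = ω_3^(1k) · X[k]
Shifted x = [1, 1, 3]

DFT(x[n-1]) = [5, -1.0000+1.7321i, -1.0000-1.7321i]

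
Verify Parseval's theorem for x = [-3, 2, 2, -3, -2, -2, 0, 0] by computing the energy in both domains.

Time domain:
Σ|x[n]|² = |-3|² + |2|² + |2|² + |-3|² + |-2|² + |-2|² + |0|² + |0|² = 34.0000

Frequency domain:
(1/8)Σ|X[k]|² = (1/8)(|-6|² + |3.9497-2.7071i|² + |-7-3i|² + |-5.9497+1.2929i|² + |0|² + |-5.9497-1.2929i|² + |-7+3i|² + |3.9497+2.7071i|²) = (1/8)·272.0000 = 34.0000

Both sides agree, confirming Parseval's theorem.

Σ|x[n]|² = (1/N)Σ|X[k]|² = 34.0000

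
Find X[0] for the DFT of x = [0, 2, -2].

X[0] = Σ(n=0 to 2) x[n] · ω_3^0 = Σ x[n]
= (0) + (2) + (-2)

X[0] = 0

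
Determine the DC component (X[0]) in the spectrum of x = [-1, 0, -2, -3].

X[0] = Σ(n=0 to 3) x[n] · ω_4^0 = Σ x[n]
= (-1) + (0) + (-2) + (-3)

X[0] = -6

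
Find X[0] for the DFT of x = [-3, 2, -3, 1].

X[0] = Σ(n=0 to 3) x[n] · ω_4^0 = Σ x[n]
= (-3) + (2) + (-3) + (1)

X[0] = -3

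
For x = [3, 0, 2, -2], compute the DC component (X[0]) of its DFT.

X[0] = Σ(n=0 to 3) x[n] · ω_4^0 = Σ x[n]
= (3) + (0) + (2) + (-2)

X[0] = 3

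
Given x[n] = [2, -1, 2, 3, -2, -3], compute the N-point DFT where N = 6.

X[k] = Σ(n=0 to 5) x[n] · ω_6^(nk)
where ω_6 = e^(-2πi/6)

Computing each X[k]:
X[0] = 1
X[1] = -3.0000-5.1962i
X[2] = 7.0000+1.7321i
X[3] = 3
X[4] = 7.0000-1.7321i
X[5] = -3.0000+5.1962i

X = [1, -3.0000-5.1962i, 7.0000+1.7321i, 3, 7.0000-1.7321i, -3.0000+5.1962i]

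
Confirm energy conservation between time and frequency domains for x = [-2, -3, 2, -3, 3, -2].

Time domain:
Σ|x[n]|² = |-2|² + |-3|² + |2|² + |-3|² + |3|² + |-2|² = 39.0000

Frequency domain:
(1/6)Σ|X[k]|² = (1/6)(|-5|² + |-4.0000+1.7321i|² + |-5|² + |11|² + |-5|² + |-4.0000-1.7321i|²) = (1/6)·234.0000 = 39.0000

Both sides agree, confirming Parseval's theorem.

Σ|x[n]|² = (1/N)Σ|X[k]|² = 39.0000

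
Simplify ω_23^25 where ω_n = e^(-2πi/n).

Since ω_23^23 = 1, powers reduce modulo 23.
25 mod 23 = 2
So ω_23^25 = ω_23^2 = e^(-2πi·2/23)

ω_23^25 = ω_23^2 = 0.8544-0.5196i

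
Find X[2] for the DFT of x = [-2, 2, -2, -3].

X[2] = Σ(n=0 to 3) x[n] · ω_4^(2n) where ω_4 = e^(-2πi/4)
= (-2)·ω_4^0 + (2)·ω_4^2 + (-2)·ω_4^4 + (-3)·ω_4^6

X[2] = -3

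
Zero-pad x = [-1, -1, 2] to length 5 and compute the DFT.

Original 3-point DFT: [0, -1.5000+2.5981i, -1.5000-2.5981i]
Zero-padded 5-point DFT provides frequency interpolation.

DFT_5([x, 0, ...]) = [0, -2.9271-0.2245i, 0.4271+2.4899i, 0.4271-2.4899i, -2.9271+0.2245i]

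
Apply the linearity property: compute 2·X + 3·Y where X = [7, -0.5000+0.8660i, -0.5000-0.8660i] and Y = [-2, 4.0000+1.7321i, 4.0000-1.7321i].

By linearity: DFT(2x + 3y) = 2·DFT(x) + 3·DFT(y)
= 2·[7, -0.5000+0.8660i, -0.5000-0.8660i] + 3·[-2, 4.0000+1.7321i, 4.0000-1.7321i]

Computing element-wise:
Z[0] = 2·(7) + 3·(-2) = 8
Z[1] = 2·(-0.5000+0.8660i) + 3·(4.0000+1.7321i) = 11.0000+6.9283i
Z[2] = 2·(-0.5000-0.8660i) + 3·(4.0000-1.7321i) = 11.0000-6.9283i

DFT(2x + 3y) = 2·X + 3·Y = [8, 11.0000+6.9283i, 11.0000-6.9283i]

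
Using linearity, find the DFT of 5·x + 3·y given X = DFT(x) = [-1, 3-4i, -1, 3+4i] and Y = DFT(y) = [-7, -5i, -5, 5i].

By linearity: DFT(5x + 3y) = 5·DFT(x) + 3·DFT(y)
= 5·[-1, 3-4i, -1, 3+4i] + 3·[-7, -5i, -5, 5i]

Computing element-wise:
Z[0] = 5·(-1) + 3·(-7) = -26
Z[1] = 5·(3-4i) + 3·(-5i) = 15-35i
Z[2] = 5·(-1) + 3·(-5) = -20
Z[3] = 5·(3+4i) + 3·(5i) = 15+35i

DFT(5x + 3y) = 5·X + 3·Y = [-26, 15-35i, -20, 15+35i]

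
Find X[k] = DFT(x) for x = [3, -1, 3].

X[k] = Σ(n=0 to 2) x[n] · ω_3^(nk)
where ω_3 = e^(-2πi/3)

Computing each X[k]:
X[0] = 5
X[1] = 2.0000+3.4641i
X[2] = 2.0000-3.4641i

X = [5, 2.0000+3.4641i, 2.0000-3.4641i]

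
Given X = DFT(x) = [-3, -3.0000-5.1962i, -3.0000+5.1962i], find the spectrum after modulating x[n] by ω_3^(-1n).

Modulation property: DFT(ω_3^(-1n)·x[n]) = X[(k-1) mod 3], so circularly shift X by 1 positions.

X[k-1] = [-3.0000+5.1962i, -3, -3.0000-5.1962i]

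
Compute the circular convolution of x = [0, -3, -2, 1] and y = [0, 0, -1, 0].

(x ⊛ y)[n] = Σ(m=0 to 3) x[m] · y[(n-m) mod 4]

Computing each output sample:
(x ⊛ y)[0] = 2
(x ⊛ y)[1] = -1
(x ⊛ y)[2] = 0
(x ⊛ y)[3] = 3

x ⊛ y = [2, -1, 0, 3]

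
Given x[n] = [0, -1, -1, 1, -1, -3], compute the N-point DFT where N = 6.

X[k] = Σ(n=0 to 5) x[n] · ω_6^(nk)
where ω_6 = e^(-2πi/6)

Computing each X[k]:
X[0] = -5
X[1] = -2.0000-1.7321i
X[2] = 4.0000-1.7321i
X[3] = 1
X[4] = 4.0000+1.7321i
X[5] = -2.0000+1.7321i

X = [-5, -2.0000-1.7321i, 4.0000-1.7321i, 1, 4.0000+1.7321i, -2.0000+1.7321i]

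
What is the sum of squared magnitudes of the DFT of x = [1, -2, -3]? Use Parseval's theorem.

Parseval: Σ|x[n]|² = (1/N)Σ|X[k]|², so Σ|X[k]|² = N·Σ|x[n]|² = 3·14.0000

Σ|X[k]|² = N·Σ|x[n]|² = 3·14.0000 = 42.0000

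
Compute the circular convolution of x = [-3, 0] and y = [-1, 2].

(x ⊛ y)[n] = Σ(m=0 to 1) x[m] · y[(n-m) mod 2]

Computing each output sample:
(x ⊛ y)[0] = 3
(x ⊛ y)[1] = -6

x ⊛ y = [3, -6]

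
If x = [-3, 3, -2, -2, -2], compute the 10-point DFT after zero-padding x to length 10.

Original 5-point DFT: [-6, 0.5451-4.7553i, -5.0451-2.9389i, -5.0451+2.9389i, 0.5451+4.7553i]
Zero-padded 10-point DFT provides frequency interpolation.

DFT_10([x, 0, ...]) = [-6, 1.0451+3.2164i, 0.5451-4.7553i, -4.5451-3.3022i, -5.0451-2.9389i, -8, -5.0451+2.9389i, -4.5451+3.3022i, 0.5451+4.7553i, 1.0451-3.2164i]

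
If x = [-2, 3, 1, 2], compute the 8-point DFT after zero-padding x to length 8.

Original 4-point DFT: [4, -3-1i, -6, -3+1i]
Zero-padded 8-point DFT provides frequency interpolation.

DFT_8([x, 0, ...]) = [4, -1.2929-4.5355i, -3-1i, -2.7071-2.5355i, -6, -2.7071+2.5355i, -3+1i, -1.2929+4.5355i]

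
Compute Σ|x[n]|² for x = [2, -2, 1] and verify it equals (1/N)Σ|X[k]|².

Time domain:
Σ|x[n]|² = |2|² + |-2|² + |1|² = 9.0000

Frequency domain:
(1/3)Σ|X[k]|² = (1/3)(|1|² + |2.5000+2.5981i|² + |2.5000-2.5981i|²) = (1/3)·27.0000 = 9.0000

Both sides agree, confirming Parseval's theorem.

Σ|x[n]|² = (1/N)Σ|X[k]|² = 9.0000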